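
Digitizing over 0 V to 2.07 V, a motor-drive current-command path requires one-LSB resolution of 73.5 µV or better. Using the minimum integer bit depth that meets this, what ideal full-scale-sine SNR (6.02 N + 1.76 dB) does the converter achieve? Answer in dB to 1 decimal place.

V_FS = 2.07 V.
Levels needed ≥ 2.07/73.5 µV = 28160. 2^15 = 32768 suffices, so N_min = 15.
Ideal SNR at N = 15: 6.02·15 + 1.76 = 92.1 dB.

92.1 dB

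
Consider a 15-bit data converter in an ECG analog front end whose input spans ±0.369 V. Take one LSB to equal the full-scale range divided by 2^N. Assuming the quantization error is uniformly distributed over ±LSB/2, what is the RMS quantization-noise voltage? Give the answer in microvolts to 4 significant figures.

Range = 0.369 − (-0.369) = 0.738 V.
One LSB is 0.738 V / 32768 = 22.5220 µV.
σ_q = LSB/√12 = 22.5220 µV/3.4641 = 6.502 µV.

6.502 µV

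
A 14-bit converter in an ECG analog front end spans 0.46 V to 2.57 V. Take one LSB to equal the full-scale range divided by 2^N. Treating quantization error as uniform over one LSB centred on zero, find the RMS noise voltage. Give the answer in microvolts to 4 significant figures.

37.18 µV

Full-scale range = 2.57 V − (0.46 V) = 2.11 V.
LSB = 2.11 V ÷ 2^14 = 2.11/16384 V = 128.784 µV.
σ_q = LSB/√12 = 128.784 µV/3.4641 = 37.18 µV.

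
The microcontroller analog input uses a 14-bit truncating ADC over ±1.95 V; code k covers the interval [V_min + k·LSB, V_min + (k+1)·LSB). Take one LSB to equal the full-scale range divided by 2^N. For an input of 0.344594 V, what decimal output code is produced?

Span: 1.95 V − (-1.95 V) = 3.9 V. LSB = 3.9 V / 2^14 ≈ 238.0 µV.
code = ⌊(V_in − V_min)/LSB⌋ = ⌊(V_in − V_min) × 2^14 / range⌋
     = ⌊(0.344594 − (-1.95)) × 16384 / 3.9⌋ = ⌊2.294594 × 16384/3.9⌋
     = ⌊9639.648⌋ = 9639.

9639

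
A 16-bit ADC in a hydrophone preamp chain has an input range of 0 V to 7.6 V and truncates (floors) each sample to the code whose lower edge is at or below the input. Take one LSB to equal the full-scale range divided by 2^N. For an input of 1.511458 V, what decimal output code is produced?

Range is 7.6 V. LSB = 7.6 V / 2^16 ≈ 116.0 µV.
(V_in − V_min) × 2^16/range = (1.511458 − (0)) × 65536/7.6 = 13033.541.
Floor → code = 13033.

13033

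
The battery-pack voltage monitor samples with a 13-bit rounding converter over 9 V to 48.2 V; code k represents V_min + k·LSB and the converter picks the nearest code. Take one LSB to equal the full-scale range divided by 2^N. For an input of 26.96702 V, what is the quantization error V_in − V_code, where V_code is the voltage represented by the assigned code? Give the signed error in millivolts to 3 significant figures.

Range = 48.2 − (9) = 39.2 V. LSB = 39.2 V / 2^13 ≈ 4.785 mV.
(26.96702 − (9)) / LSB = 17.96702 × 8192/39.2 = 3754.7405. Nearest integer: k = 3755.
V_code = V_min + k × range/2^13 = 9 + 3755 × 39.2/8192 = 26.96826172 V.
e = 26.96702 − (26.96826172) = −1.24 mV.

−1.24 mV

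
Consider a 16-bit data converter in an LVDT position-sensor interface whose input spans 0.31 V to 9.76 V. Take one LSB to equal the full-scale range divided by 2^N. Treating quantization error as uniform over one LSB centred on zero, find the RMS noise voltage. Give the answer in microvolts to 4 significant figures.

41.63 µV

The full-scale span is 9.76 − (0.31) = 9.45 V.
Step size = 9.45/65536 V = 144.196 µV.
V_rms = LSB/√12 = 144.196 µV / √12 = 41.63 µV.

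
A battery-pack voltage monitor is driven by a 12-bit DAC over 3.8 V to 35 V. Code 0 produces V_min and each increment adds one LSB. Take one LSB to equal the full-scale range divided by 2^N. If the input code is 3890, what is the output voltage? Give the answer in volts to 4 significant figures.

Full-scale range = 35 V − (3.8 V) = 31.2 V. LSB = 31.2 V / 2^12.
V_out = V_min + code × LSB = 3.8 V + 3890 × 31.2 V / 4096
      = 3.8 + 29.6309 = 33.4309 V.

33.43 V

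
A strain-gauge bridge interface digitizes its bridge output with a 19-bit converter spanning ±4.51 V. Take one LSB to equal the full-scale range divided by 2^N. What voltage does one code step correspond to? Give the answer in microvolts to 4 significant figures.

Full-scale range = 4.51 V − (-4.51 V) = 9.02 V.
There are 2^19 = 524288 steps.
LSB = 9.02 V / 2^19 = 17.20 µV.

17.20 µV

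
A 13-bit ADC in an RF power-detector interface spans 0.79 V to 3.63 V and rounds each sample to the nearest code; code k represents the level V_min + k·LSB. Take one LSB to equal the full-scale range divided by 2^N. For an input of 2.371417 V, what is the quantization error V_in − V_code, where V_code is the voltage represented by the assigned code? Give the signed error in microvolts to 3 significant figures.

−136 µV

Range = 3.63 − (0.79) = 2.84 V. LSB = 2.84 V / 2^13 ≈ 346.7 µV.
(2.371417 − (0.79)) / LSB = 1.581417 × 8192/2.84 = 4561.6085. Nearest integer: k = 4562.
Reconstructed level: 0.79 + 4562 × 2.84/8192 V = 2.371552734 V.
e = 2.371417 − (2.371552734) = −136 µV.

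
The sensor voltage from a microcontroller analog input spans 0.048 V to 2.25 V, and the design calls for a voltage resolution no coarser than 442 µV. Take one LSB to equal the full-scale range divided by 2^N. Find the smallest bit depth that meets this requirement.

13 bits

The full-scale span is 2.25 − (0.048) = 2.202 V.
2.202 V / 442 µV = 4982. Since 2^12 = 4096 and 2^13 = 8192, N = 13.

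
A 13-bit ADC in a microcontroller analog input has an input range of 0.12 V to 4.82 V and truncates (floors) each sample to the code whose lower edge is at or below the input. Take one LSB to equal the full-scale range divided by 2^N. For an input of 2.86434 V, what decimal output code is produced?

The full-scale span is 4.82 − (0.12) = 4.7 V. LSB = 4.7 V / 2^13 ≈ 0.5737 mV.
(V_in − V_min) × 2^13/range = (2.86434 − (0.12)) × 8192/4.7 = 4783.326.
Floor → code = 4783.

4783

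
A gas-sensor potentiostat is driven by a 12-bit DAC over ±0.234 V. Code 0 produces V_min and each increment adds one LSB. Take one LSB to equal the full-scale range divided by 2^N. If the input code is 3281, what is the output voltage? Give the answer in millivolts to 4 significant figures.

140.9 mV

Full-scale range = 0.234 V − (-0.234 V) = 0.468 V. LSB = 0.468 V / 2^12.
V_out = V_min + code × LSB = -0.234 V + 3281 × 0.468 V / 4096
      = -0.234 + 0.374880 = 0.140880 V.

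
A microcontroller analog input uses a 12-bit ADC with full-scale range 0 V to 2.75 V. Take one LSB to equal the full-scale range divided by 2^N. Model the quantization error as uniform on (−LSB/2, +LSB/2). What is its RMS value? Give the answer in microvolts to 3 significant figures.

Span = 2.75 V.
LSB = 2.75 V / 2^12 = 0.67139 mV.
V_rms = LSB/√12 = 0.67139 mV / √12 = 194 µV.

194 µV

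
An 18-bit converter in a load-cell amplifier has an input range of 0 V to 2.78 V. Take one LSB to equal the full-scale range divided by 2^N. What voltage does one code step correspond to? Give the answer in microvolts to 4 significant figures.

V_FS = 2.78 V.
2^18 = 262144 levels.
LSB = 2.78 V ÷ 2^18 = 2.78/262144 V = 10.60 µV.

10.60 µV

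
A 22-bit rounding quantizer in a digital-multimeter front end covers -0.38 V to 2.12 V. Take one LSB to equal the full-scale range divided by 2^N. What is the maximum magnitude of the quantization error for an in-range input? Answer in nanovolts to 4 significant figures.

298.0 nV

Span: 2.12 V − (-0.38 V) = 2.5 V.
LSB = 2.5 V / 2^22 = 0.596046 µV.
A rounding quantizer has |error| ≤ LSB/2 = 298.0 nV.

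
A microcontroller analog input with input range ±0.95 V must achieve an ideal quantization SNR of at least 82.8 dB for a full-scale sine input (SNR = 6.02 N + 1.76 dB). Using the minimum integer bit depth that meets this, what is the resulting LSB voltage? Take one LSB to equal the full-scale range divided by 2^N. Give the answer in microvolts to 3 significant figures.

Full-scale range = 0.95 V − (-0.95 V) = 1.9 V.
Required N = ⌈(82.8 − 1.76)/6.02⌉ = ⌈13.462⌉ = 14.
LSB = 1.9 V ÷ 2^14 = 1.9/16384 V = 116 µV.

116 µV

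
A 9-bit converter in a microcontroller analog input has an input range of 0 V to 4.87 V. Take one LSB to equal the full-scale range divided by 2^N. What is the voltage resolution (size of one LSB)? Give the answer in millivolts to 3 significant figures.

Full-scale range = 4.87 V.
There are 2^9 = 512 steps.
LSB = 4.87 V ÷ 2^9 = 4.87/512 V = 9.51 mV.

9.51 mV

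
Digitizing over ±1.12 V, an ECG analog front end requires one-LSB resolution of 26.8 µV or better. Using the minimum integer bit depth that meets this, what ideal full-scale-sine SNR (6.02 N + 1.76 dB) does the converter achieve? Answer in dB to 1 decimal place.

The full-scale span is 1.12 − (-1.12) = 2.24 V.
Need 2^N ≥ 2.24 V / 26.8 µV = 83580 → N_min = 17.
6.02(17) + 1.76 = 104.10 dB.

104.1 dB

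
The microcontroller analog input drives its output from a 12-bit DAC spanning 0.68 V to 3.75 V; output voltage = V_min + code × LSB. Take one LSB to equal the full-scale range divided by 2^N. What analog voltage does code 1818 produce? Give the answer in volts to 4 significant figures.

2.043 V

The full-scale span is 3.75 − (0.68) = 3.07 V. LSB = 3.07 V / 2^12.
V_out = V_min + code × LSB = 0.68 V + 1818 × 3.07 V / 4096
      = 0.68 V + 1.36261 V = 2.04261 V.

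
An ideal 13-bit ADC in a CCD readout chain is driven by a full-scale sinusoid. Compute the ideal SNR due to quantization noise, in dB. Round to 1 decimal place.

SNR = 6.02·13 + 1.76 = 80.02 dB.

80.0 dB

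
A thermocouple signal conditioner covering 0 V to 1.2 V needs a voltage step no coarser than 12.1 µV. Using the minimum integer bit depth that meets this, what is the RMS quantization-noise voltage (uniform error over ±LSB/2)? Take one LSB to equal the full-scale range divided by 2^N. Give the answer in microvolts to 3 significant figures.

V_FS = 1.2 V.
Required number of levels: 1.2/12.1 µV = 99174; smallest N with 2^N ≥ that is 17.
One LSB is 1.2 V / 131072 = 9.1553 µV.
σ_q = LSB/√12 = 9.1553 µV/3.4641 = 2.64 µV.

2.64 µV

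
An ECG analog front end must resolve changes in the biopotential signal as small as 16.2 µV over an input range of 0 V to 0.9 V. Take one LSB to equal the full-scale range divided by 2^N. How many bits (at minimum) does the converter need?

16 bits

Full-scale range = 0.9 V.
Required number of levels: 0.9/16.2 µV = 55556; smallest N with 2^N ≥ that is 16.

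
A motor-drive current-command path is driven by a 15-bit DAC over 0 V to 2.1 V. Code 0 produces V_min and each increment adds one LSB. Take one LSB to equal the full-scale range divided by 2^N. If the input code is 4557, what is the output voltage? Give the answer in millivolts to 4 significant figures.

Span = 2.1 V. LSB = 2.1 V / 2^15.
V_out = V_min + code × LSB = 0 V + 4557 × 2.1 V / 32768
      = 0 V + 0.292044 V = 0.292044 V.

292.0 mV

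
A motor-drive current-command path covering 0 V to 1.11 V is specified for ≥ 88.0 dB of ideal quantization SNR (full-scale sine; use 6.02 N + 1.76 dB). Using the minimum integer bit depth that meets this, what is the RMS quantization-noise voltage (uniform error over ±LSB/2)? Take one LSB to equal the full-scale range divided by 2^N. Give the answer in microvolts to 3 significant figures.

9.78 µV

Range is 1.11 V.
N ≥ (88.0 − 1.76)/6.02 = 14.326 → N_min = 15.
Step size = 1.11/32768 V = 33.875 µV.
V_rms = LSB/√12 = 9.78 µV.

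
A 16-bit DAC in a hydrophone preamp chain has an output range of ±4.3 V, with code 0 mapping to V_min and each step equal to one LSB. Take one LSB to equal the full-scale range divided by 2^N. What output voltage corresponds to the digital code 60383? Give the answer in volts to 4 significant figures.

Full-scale range = 4.3 V − (-4.3 V) = 8.6 V. LSB = 8.6 V / 2^16.
Output = V_min + (60383/65536) × range = -4.3 + 0.921371 × 8.6 V
      = -4.3 + 7.92379 = 3.62379 V.

3.624 V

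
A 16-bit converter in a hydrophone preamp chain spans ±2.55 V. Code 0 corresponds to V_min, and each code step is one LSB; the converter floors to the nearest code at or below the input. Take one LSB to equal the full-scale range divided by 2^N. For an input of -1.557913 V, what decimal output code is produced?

12748

Range = 2.55 − (-2.55) = 5.1 V. LSB = 5.1 V / 2^16 ≈ 77.82 µV.
code = ⌊(V_in − V_min)/LSB⌋ = ⌊(V_in − V_min) × 2^16 / range⌋
     = ⌊(-1.557913 − (-2.55)) × 65536 / 5.1⌋ = ⌊0.992087 × 65536/5.1⌋
     = ⌊12748.512⌋ = 12748.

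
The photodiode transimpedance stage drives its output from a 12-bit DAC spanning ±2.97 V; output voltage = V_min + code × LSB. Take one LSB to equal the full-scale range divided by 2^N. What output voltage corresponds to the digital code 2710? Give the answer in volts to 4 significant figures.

Span: 2.97 V − (-2.97 V) = 5.94 V. LSB = 5.94 V / 2^12.
V_out = V_min + code × LSB = -2.97 V + 2710 × 5.94 V / 4096
      = -2.97 + 3.93003 = 0.960029 V.

0.9600 V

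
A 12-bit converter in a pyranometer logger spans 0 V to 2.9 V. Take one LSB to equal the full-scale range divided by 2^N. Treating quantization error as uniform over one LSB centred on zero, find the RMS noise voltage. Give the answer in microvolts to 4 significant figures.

Full-scale range = 2.9 V.
LSB = 2.9 V ÷ 2^12 = 2.9/4096 V = 0.708008 mV.
V_rms = LSB/√12 = 0.708008 mV / √12 = 204.4 µV.

204.4 µV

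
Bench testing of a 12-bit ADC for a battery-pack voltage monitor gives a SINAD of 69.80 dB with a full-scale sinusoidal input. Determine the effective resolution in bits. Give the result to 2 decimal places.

Inverting SNR = 6.02 N + 1.76: N_eff = (69.80 − 1.76)/6.02 = 11.3023.

11.30 bits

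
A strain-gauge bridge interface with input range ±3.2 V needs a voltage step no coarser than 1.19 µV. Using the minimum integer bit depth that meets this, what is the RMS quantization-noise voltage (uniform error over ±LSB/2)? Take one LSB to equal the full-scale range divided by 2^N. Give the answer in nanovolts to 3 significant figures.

220 nV

Range = 3.2 − (-3.2) = 6.4 V.
Need 2^N ≥ 6.4 V / 1.19 µV = 5.378e6 → N_min = 23.
LSB = 6.4 V / 2^23 = 0.76294 µV.
V_rms = LSB/√12 = 220 nV.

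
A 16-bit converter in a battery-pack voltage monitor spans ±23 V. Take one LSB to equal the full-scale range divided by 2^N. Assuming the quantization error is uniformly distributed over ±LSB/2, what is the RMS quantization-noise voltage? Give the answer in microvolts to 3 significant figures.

Full-scale range = 23 V − (-23 V) = 46 V.
One LSB is 46 V / 65536 = 0.70190 mV.
RMS of a uniform error over width LSB is LSB/√12 = 203 µV.

203 µV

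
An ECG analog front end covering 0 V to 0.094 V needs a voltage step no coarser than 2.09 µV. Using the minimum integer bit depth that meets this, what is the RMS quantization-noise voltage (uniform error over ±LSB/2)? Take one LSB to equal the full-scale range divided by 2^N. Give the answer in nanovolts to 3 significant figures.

414 nV

Full-scale range = 0.094 V.
Need 2^N ≥ 0.094 V / 2.09 µV = 44980 → N_min = 16.
LSB = 0.094 V / 2^16 = 1.4343 µV.
V_rms = LSB/√12 = 414 nV.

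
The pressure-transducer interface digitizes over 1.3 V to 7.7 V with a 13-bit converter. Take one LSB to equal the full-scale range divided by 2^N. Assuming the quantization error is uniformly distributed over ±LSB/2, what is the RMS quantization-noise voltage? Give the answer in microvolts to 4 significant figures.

225.5 µV

Full-scale range = 7.7 V − (1.3 V) = 6.4 V.
One LSB is 6.4 V / 8192 = 0.781250 mV.
V_rms = LSB/√12 = 0.781250 mV / √12 = 225.5 µV.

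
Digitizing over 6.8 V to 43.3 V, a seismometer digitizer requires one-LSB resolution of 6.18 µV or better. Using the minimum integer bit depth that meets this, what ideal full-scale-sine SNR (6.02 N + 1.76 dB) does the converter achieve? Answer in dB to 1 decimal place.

Full-scale range = 43.3 V − (6.8 V) = 36.5 V.
36.5 V / 6.18 µV = 5.906e6. Since 2^22 = 4194304 and 2^23 = 8388608, N = 23.
SNR = 6.02 × 23 + 1.76 = 140.22 dB.

140.2 dB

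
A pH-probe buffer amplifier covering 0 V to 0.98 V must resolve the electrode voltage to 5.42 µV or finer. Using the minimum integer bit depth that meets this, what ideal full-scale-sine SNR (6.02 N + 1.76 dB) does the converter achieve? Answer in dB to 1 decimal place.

V_FS = 0.98 V.
Need 2^N ≥ 0.98 V / 5.42 µV = 180800 → N_min = 18.
SNR = 6.02 × 18 + 1.76 = 110.12 dB.

110.1 dB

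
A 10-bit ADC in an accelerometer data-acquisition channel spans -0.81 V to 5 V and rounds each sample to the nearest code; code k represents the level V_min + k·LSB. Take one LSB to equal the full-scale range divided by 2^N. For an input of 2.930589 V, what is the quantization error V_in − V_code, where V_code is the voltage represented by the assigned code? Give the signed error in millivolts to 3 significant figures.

+1.54 mV

Range = 5 − (-0.81) = 5.81 V. LSB = 5.81 V / 2^10 ≈ 5.674 mV.
Position in LSBs: (2.930589 − (-0.81)) × 1024/5.81 = 659.2708; rounding gives k = 659.
V_code = -0.81 + (659/1024) × 5.81 = 2.929052734 V.
Error = V_in − V_code = 2.930589 − (2.929052734) = +1.54 mV.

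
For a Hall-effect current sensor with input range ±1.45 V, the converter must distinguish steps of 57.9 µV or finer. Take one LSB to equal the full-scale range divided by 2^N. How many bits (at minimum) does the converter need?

16 bits

Span: 1.45 V − (-1.45 V) = 2.9 V.
Required number of levels: 2.9/57.9 µV = 50086; smallest N with 2^N ≥ that is 16.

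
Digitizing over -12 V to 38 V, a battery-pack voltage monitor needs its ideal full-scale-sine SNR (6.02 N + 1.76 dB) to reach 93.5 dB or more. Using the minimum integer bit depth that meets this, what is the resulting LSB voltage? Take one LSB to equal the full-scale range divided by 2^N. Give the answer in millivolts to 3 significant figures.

Range = 38 − (-12) = 50 V.
N ≥ (93.5 − 1.76)/6.02 = 15.239 → N_min = 16.
One LSB is 50 V / 65536 = 0.763 mV.

0.763 mV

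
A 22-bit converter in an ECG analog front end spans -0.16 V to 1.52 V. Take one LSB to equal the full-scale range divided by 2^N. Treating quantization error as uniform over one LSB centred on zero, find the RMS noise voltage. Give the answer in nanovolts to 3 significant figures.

116 nV

The full-scale span is 1.52 − (-0.16) = 1.68 V.
Step size = 1.68/4194304 V = 400.54 nV.
RMS of a uniform error over width LSB is LSB/√12 = 116 nV.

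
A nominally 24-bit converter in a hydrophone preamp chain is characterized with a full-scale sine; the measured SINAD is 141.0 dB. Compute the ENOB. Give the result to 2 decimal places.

ENOB = (141.0 − 1.76)/6.02 = 23.1296 bits.

23.13 bits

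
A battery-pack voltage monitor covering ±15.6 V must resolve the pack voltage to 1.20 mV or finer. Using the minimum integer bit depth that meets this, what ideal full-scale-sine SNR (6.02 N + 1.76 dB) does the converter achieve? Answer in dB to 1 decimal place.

92.1 dB

Full-scale range = 15.6 V − (-15.6 V) = 31.2 V.
31.2 V / 1.20 mV = 26000. Since 2^14 = 16384 and 2^15 = 32768, N = 15.
6.02(15) + 1.76 = 92.06 dB.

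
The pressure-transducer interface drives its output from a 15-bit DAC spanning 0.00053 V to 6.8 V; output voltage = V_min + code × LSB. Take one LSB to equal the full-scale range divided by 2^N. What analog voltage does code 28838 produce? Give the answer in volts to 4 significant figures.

Full-scale range = 6.8 V − (0.00053 V) = 6.79947 V. LSB = 6.79947 V / 2^15.
V_out = V_min + code × LSB = 0.00053 V + 28838 × 6.79947 V / 32768
      = 0.00053 V + 5.98398 V = 5.98451 V.

5.985 V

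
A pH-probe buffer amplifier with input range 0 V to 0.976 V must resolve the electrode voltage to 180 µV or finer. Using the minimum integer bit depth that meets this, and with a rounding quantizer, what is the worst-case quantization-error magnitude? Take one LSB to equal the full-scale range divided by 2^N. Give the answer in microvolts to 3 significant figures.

Full-scale range = 0.976 V.
Required number of levels: 0.976/180 µV = 5422.2; smallest N with 2^N ≥ that is 13.
LSB = 0.976 V ÷ 2^13 = 0.976/8192 V = 119.14 µV.
|e|_max = LSB/2 = 59.6 µV.

59.6 µV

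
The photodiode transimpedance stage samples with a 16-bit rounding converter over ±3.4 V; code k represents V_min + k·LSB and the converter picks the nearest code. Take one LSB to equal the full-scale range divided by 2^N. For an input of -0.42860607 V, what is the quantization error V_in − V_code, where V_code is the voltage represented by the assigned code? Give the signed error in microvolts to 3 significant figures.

+25.5 µV

Range = 3.4 − (-3.4) = 6.8 V. LSB = 6.8 V / 2^16 ≈ 103.8 µV.
Position in LSBs: (-0.42860607 − (-3.4)) × 65536/6.8 = 28637.2460; rounding gives k = 28637.
V_code = -3.4 + (28637/65536) × 6.8 = -0.42863159180 V.
Error = V_in − V_code = -0.42860607 − (-0.42863159180) = +25.5 µV.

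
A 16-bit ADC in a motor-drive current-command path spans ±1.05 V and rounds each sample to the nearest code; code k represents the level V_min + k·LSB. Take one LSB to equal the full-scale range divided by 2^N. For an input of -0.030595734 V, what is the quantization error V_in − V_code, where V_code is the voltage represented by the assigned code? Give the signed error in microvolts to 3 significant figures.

+5.77 µV

Span: 1.05 V − (-1.05 V) = 2.1 V. LSB = 2.1 V / 2^16 ≈ 32.04 µV.
Position in LSBs: (-0.030595734 − (-1.05)) × 65536/2.1 = 31813.1800; rounding gives k = 31813.
Reconstructed level: -1.05 + 31813 × 2.1/65536 V = -0.030601501465 V.
e = -0.030595734 − (-0.030601501465) = +5.77 µV.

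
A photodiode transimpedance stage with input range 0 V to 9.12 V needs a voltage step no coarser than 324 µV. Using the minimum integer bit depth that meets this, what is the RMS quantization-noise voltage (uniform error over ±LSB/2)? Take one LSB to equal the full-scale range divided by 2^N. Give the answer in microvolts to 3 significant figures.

80.3 µV

Span = 9.12 V.
9.12 V / 324 µV = 28150. Since 2^14 = 16384 and 2^15 = 32768, N = 15.
LSB = 9.12 V / 2^15 = 278.32 µV.
σ_q = LSB/√12 = 278.32 µV/3.4641 = 80.3 µV.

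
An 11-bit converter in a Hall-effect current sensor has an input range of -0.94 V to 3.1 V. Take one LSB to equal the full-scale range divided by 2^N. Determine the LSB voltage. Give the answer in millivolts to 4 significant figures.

1.973 mV

Range = 3.1 − (-0.94) = 4.04 V.
2^11 = 2048 levels.
Step size = 4.04/2048 V = 1.973 mV.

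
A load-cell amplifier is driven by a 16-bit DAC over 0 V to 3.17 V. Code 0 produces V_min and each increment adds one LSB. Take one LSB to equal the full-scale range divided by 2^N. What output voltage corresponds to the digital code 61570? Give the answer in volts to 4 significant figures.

Range is 3.17 V. LSB = 3.17 V / 2^16.
V_out = V_min + code × LSB = 0 V + 61570 × 3.17 V / 65536
      = 0 + 2.97816 = 2.97816 V.

2.978 V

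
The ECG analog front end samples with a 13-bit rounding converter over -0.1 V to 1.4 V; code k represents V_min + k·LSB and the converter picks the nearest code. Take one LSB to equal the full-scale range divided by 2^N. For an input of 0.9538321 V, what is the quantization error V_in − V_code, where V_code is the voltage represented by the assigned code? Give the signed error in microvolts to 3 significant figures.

Full-scale range = 1.4 V − (-0.1 V) = 1.5 V. LSB = 1.5 V / 2^13 ≈ 183.1 µV.
Position in LSBs: (0.9538321 − (-0.1)) × 8192/1.5 = 5755.3284; rounding gives k = 5755.
V_code = V_min + k × range/2^13 = -0.1 + 5755 × 1.5/8192 = 0.9537719727 V.
Error = V_in − V_code = 0.9538321 − (0.9537719727) = +60.1 µV.

+60.1 µV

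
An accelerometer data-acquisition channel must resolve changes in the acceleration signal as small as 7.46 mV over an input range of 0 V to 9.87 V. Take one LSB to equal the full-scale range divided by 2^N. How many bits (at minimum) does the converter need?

Full-scale range = 9.87 V.
9.87 V / 7.46 mV = 1323. Since 2^10 = 1024 and 2^11 = 2048, N = 11.

11 bits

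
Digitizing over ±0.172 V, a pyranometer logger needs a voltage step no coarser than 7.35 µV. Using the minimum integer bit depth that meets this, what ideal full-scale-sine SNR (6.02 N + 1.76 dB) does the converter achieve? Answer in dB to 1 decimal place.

Full-scale range = 0.172 V − (-0.172 V) = 0.344 V.
0.344 V / 7.35 µV = 46800. Since 2^15 = 32768 and 2^16 = 65536, N = 16.
SNR = 6.02 × 16 + 1.76 = 98.08 dB.

98.1 dB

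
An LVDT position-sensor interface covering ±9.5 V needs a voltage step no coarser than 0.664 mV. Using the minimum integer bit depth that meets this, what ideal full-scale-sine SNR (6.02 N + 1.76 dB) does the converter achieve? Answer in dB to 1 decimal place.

Span: 9.5 V − (-9.5 V) = 19 V.
Levels needed ≥ 19/0.664 mV = 28610. 2^15 = 32768 suffices, so N_min = 15.
6.02(15) + 1.76 = 92.06 dB.

92.1 dB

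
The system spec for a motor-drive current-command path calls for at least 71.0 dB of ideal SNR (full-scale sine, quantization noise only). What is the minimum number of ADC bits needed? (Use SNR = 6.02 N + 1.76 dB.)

Required N = ⌈(71.0 − 1.76)/6.02⌉ = ⌈11.502⌉ = 12.

12 bits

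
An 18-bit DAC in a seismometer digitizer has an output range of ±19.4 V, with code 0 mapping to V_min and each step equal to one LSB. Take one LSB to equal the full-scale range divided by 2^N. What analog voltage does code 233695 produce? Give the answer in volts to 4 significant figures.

The full-scale span is 19.4 − (-19.4) = 38.8 V. LSB = 38.8 V / 2^18.
Output = V_min + (233695/262144) × range = -19.4 + 0.891476 × 38.8 V
      = -19.4 V + 34.5893 V = 15.1893 V.

15.19 V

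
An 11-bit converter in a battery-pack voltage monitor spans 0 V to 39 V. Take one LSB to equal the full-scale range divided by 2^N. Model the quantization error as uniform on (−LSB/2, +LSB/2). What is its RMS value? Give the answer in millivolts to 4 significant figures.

5.497 mV

Range is 39 V.
Step size = 39/2048 V = 19.0430 mV.
RMS of a uniform error over width LSB is LSB/√12 = 5.497 mV.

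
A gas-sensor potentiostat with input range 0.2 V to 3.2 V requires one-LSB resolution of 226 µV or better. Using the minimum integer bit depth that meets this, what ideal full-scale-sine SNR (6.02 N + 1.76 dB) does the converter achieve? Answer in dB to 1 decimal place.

86.0 dB

Span: 3.2 V − (0.2 V) = 3 V.
Levels needed ≥ 3/226 µV = 13270. 2^14 = 16384 suffices, so N_min = 14.
SNR = 6.02 × 14 + 1.76 = 86.04 dB.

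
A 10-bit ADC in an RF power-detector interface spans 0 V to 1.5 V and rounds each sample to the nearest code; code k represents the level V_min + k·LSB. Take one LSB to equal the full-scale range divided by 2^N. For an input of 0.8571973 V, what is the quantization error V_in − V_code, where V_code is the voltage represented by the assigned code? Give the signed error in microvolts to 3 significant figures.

+264 µV

Range is 1.5 V. LSB = 1.5 V / 2^10 ≈ 1.465 mV.
(0.8571973 − (0)) / LSB = 0.8571973 × 1024/1.5 = 585.1800. Nearest integer: k = 585.
V_code = V_min + k × range/2^10 = 0 + 585 × 1.5/1024 = 0.8569335938 V.
V_in − V_code = 0.8571973 − (0.8569335938) = +264 µV.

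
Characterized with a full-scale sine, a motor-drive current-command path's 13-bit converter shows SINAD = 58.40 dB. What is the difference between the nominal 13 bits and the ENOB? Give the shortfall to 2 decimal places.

3.59 bits

N_eff = (58.40 − 1.76)/6.02 = 9.4086 bits.
Shortfall = 13 − 9.4086 = 3.5914 bits.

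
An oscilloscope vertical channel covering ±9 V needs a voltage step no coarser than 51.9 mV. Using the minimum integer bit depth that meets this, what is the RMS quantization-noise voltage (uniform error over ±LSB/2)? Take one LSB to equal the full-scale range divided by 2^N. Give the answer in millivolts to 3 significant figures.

Span: 9 V − (-9 V) = 18 V.
Levels needed ≥ 18/51.9 mV = 346.8. 2^9 = 512 suffices, so N_min = 9.
LSB = 18 V ÷ 2^9 = 18/512 V = 35.156 mV.
V_rms = LSB/√12 = 10.1 mV.

10.1 mV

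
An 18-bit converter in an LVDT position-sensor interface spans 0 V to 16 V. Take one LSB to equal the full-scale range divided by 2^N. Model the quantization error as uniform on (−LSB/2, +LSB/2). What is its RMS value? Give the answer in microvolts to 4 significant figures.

Range is 16 V.
LSB = 16 V / 2^18 = 61.0352 µV.
RMS of a uniform error over width LSB is LSB/√12 = 17.62 µV.

17.62 µV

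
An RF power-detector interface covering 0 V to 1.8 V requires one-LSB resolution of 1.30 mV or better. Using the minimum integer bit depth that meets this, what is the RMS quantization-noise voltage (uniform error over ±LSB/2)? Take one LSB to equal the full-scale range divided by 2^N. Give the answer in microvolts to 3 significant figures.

254 µV

Range is 1.8 V.
Need 2^N ≥ 1.8 V / 1.30 mV = 1385 → N_min = 11.
Step size = 1.8/2048 V = 0.87891 mV.
RMS noise = LSB/√12 = 254 µV.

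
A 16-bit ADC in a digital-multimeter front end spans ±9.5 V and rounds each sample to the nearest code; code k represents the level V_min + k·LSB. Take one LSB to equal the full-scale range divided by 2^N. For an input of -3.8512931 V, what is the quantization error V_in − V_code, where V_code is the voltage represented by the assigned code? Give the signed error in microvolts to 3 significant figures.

−35.8 µV

Full-scale range = 9.5 V − (-9.5 V) = 19 V. LSB = 19 V / 2^16 ≈ 289.9 µV.
Position in LSBs: (-3.8512931 − (-9.5)) × 65536/19 = 19483.8766; rounding gives k = 19484.
V_code = V_min + k × range/2^16 = -9.5 + 19484 × 19/65536 = -3.8512573242 V.
e = -3.8512931 − (-3.8512573242) = −35.8 µV.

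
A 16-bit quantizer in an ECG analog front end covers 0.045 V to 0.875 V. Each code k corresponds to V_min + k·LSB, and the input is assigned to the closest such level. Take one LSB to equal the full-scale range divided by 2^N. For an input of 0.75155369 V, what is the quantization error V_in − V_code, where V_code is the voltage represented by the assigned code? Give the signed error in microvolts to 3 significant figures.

Range = 0.875 − (0.045) = 0.83 V. LSB = 0.83 V / 2^16 ≈ 12.66 µV.
Position in LSBs: (0.75155369 − (0.045)) × 65536/0.83 = 55788.7983; rounding gives k = 55789.
V_code = V_min + k × range/2^16 = 0.045 + 55789 × 0.83/65536 = 0.75155624390 V.
V_in − V_code = 0.75155369 − (0.75155624390) = −2.55 µV.

−2.55 µV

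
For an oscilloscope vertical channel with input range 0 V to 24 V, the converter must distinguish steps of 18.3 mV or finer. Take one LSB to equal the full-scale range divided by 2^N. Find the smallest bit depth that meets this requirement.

V_FS = 24 V.
24 V / 18.3 mV = 1311. Since 2^10 = 1024 and 2^11 = 2048, N = 11.

11 bits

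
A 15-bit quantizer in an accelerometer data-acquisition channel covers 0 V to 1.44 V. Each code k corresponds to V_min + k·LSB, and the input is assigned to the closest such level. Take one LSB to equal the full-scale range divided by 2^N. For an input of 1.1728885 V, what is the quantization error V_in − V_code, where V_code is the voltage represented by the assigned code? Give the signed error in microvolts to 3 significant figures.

−11.9 µV

V_FS = 1.44 V. LSB = 1.44 V / 2^15 ≈ 43.95 µV.
Position in LSBs: (1.1728885 − (0)) × 32768/1.44 = 26689.7294; rounding gives k = 26690.
V_code = 0 + (26690/32768) × 1.44 = 1.1729003906 V.
e = 1.1728885 − (1.1729003906) = −11.9 µV.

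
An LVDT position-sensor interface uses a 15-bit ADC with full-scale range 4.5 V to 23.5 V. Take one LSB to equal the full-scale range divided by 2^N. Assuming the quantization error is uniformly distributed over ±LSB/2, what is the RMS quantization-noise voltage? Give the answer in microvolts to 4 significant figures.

167.4 µV

Span: 23.5 V − (4.5 V) = 19 V.
One LSB is 19 V / 32768 = 0.579834 mV.
σ_q = LSB/√12 = 0.579834 mV/3.4641 = 167.4 µV.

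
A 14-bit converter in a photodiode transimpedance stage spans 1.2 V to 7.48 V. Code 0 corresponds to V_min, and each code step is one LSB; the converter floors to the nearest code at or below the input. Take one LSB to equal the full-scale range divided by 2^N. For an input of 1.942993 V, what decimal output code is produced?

Span: 7.48 V − (1.2 V) = 6.28 V. LSB = 6.28 V / 2^14 ≈ 383.3 µV.
V_in − V_min = 1.942993 − (1.2) = 0.742993 V.
Divide by LSB: 0.742993 × 16384/6.28 = 1938.4072.
Truncating gives code 1938.

1938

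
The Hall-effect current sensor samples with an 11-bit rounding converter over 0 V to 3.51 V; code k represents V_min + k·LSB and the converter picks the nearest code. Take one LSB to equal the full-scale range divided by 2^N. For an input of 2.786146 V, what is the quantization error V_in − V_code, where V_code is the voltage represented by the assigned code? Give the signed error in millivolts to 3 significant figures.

−0.602 mV

Full-scale range = 3.51 V. LSB = 3.51 V / 2^11 ≈ 1.714 mV.
(2.786146 − (0)) / LSB = 2.786146 × 2048/3.51 = 1625.6487. Nearest integer: k = 1626.
V_code = 0 + (1626/2048) × 3.51 = 2.786748047 V.
e = 2.786146 − (2.786748047) = −0.602 mV.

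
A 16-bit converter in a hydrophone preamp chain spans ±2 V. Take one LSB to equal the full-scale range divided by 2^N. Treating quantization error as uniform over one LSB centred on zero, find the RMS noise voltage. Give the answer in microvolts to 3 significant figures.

The full-scale span is 2 − (-2) = 4 V.
LSB = 4 V / 2^16 = 61.035 µV.
RMS of a uniform error over width LSB is LSB/√12 = 17.6 µV.

17.6 µV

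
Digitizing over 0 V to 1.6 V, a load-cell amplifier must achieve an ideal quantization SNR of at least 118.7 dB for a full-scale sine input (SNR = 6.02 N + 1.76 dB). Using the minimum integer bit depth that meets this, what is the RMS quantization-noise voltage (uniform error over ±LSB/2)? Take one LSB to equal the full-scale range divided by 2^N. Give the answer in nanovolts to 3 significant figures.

440 nV

Span = 1.6 V.
Required N = ⌈(118.7 − 1.76)/6.02⌉ = ⌈19.425⌉ = 20.
LSB = 1.6 V ÷ 2^20 = 1.6/1048576 V = 1.5259 µV.
σ_q = LSB/√12 = 1.5259 µV/3.4641 = 440 nV.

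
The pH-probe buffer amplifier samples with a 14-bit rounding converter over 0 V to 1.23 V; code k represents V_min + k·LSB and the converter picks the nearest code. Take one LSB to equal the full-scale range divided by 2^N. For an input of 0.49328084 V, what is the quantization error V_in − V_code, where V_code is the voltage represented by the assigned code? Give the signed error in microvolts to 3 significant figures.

Range is 1.23 V. LSB = 1.23 V / 2^14 ≈ 75.07 µV.
Position in LSBs: (0.49328084 − (0)) × 16384/1.23 = 6570.6612; rounding gives k = 6571.
V_code = V_min + k × range/2^14 = 0 + 6571 × 1.23/16384 = 0.49330627441 V.
V_in − V_code = 0.49328084 − (0.49330627441) = −25.4 µV.

−25.4 µV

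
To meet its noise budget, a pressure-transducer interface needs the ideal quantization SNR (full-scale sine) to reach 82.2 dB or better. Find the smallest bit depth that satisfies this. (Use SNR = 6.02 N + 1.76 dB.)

14 bits

N ≥ (82.2 − 1.76)/6.02 = 13.362 → N_min = 14.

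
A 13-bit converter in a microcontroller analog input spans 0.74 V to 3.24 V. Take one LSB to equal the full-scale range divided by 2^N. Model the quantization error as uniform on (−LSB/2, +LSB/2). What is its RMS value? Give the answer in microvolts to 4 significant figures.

88.10 µV

The full-scale span is 3.24 − (0.74) = 2.5 V.
LSB = 2.5 V / 2^13 = 305.176 µV.
σ_q = LSB/√12 = 305.176 µV/3.4641 = 88.10 µV.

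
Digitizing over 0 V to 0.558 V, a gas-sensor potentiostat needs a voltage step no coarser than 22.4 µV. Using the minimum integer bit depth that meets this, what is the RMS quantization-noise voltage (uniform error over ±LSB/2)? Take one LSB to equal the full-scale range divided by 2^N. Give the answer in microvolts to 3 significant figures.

4.92 µV

Full-scale range = 0.558 V.
Need 2^N ≥ 0.558 V / 22.4 µV = 24910 → N_min = 15.
One LSB is 0.558 V / 32768 = 17.029 µV.
V_rms = LSB/√12 = 4.92 µV.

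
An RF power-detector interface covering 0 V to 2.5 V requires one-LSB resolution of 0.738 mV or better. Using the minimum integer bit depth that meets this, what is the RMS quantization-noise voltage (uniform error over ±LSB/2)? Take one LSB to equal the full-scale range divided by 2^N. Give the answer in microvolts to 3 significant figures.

Span = 2.5 V.
Need 2^N ≥ 2.5 V / 0.738 mV = 3388 → N_min = 12.
Step size = 2.5/4096 V = 0.61035 mV.
σ_q = LSB/√12 = 0.61035 mV/3.4641 = 176 µV.

176 µV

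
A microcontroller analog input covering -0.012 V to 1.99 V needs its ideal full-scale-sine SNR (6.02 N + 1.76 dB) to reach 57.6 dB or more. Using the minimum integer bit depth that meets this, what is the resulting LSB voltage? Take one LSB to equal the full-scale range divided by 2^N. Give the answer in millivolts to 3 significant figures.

1.96 mV

Full-scale range = 1.99 V − (-0.012 V) = 2.002 V.
Required N = ⌈(57.6 − 1.76)/6.02⌉ = ⌈9.276⌉ = 10.
LSB = 2.002 V / 2^10 = 1.96 mV.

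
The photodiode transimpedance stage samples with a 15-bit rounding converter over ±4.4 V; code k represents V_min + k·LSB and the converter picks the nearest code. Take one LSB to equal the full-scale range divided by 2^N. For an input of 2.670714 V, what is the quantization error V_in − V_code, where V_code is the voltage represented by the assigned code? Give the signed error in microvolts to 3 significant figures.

Range = 4.4 − (-4.4) = 8.8 V. LSB = 8.8 V / 2^15 ≈ 268.6 µV.
Position in LSBs: (2.670714 − (-4.4)) × 32768/8.8 = 26328.7678; rounding gives k = 26329.
Reconstructed level: -4.4 + 26329 × 8.8/32768 V = 2.6707763672 V.
V_in − V_code = 2.670714 − (2.6707763672) = −62.4 µV.

−62.4 µV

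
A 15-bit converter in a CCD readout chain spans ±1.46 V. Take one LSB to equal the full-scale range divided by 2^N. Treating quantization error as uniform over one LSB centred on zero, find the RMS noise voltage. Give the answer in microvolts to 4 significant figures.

25.72 µV

Range = 1.46 − (-1.46) = 2.92 V.
LSB = 2.92 V / 2^15 = 89.1113 µV.
RMS of a uniform error over width LSB is LSB/√12 = 25.72 µV.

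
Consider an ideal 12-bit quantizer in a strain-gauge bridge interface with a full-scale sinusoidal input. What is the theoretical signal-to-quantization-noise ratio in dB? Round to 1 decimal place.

6.02(12) + 1.76 = 72.24 + 1.76 = 74.00 dB.

74.0 dB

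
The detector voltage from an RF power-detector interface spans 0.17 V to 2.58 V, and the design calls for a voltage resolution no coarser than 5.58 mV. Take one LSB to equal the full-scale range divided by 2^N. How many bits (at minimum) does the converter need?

Full-scale range = 2.58 V − (0.17 V) = 2.41 V.
2.41 V / 5.58 mV = 431.9. Since 2^8 = 256 and 2^9 = 512, N = 9.

9 bits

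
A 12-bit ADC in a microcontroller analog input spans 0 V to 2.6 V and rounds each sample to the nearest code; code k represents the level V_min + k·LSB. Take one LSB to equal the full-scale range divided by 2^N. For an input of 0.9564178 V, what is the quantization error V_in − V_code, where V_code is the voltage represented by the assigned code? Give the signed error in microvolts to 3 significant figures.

V_FS = 2.6 V. LSB = 2.6 V / 2^12 ≈ 0.6348 mV.
Position in LSBs: (0.9564178 − (0)) × 4096/2.6 = 1506.7259; rounding gives k = 1507.
Reconstructed level: 0 + 1507 × 2.6/4096 V = 0.9565917969 V.
Error = V_in − V_code = 0.9564178 − (0.9565917969) = −174 µV.

−174 µV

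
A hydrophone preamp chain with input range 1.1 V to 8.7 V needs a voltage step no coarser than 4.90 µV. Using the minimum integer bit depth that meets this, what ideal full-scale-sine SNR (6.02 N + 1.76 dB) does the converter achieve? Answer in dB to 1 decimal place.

128.2 dB

Range = 8.7 − (1.1) = 7.6 V.
Need 2^N ≥ 7.6 V / 4.90 µV = 1.551e6 → N_min = 21.
SNR = 6.02 × 21 + 1.76 = 128.18 dB.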